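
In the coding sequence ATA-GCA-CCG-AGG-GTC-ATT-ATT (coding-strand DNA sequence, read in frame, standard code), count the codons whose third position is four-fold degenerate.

3

Codon 1 ATA (Ile): third position 3-fold.
Codon 2 GCA (Ala): third position 4-fold.
Codon 3 CCG (Pro): third position 4-fold.
Codon 4 AGG (Arg): third position 2-fold.
Codon 5 GTC (Val): third position 4-fold.
Codon 6 ATT (Ile): third position 3-fold.
Codon 7 ATT (Ile): third position 3-fold.
Four-fold degenerate third positions: 3.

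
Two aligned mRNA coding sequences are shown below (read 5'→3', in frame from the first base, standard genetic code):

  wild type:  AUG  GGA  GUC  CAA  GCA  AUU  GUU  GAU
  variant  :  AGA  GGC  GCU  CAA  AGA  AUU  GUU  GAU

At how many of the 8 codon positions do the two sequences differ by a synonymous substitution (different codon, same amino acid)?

1

Codon 1: AUG Met / AGA Arg — nonsynonymous.
Codon 2: GGA Gly / GGC Gly — synonymous.
Codon 3: GUC Val / GCU Ala — nonsynonymous.
Codon 4: CAA Gln / CAA Gln — identical.
Codon 5: GCA Ala / AGA Arg — nonsynonymous.
Codon 6: AUU Ile / AUU Ile — identical.
Codon 7: GUU Val / GUU Val — identical.
Codon 8: GAU Asp / GAU Asp — identical.
Synonymous differences: 1.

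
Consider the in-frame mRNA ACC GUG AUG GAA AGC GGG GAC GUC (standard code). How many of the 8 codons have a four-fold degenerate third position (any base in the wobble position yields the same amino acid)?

Codon 1 ACC (Thr): third position 4-fold.
Codon 2 GUG (Val): third position 4-fold.
Codon 3 AUG (Met): third position 1-fold.
Codon 4 GAA (Glu): third position 2-fold.
Codon 5 AGC (Ser): third position 2-fold.
Codon 6 GGG (Gly): third position 4-fold.
Codon 7 GAC (Asp): third position 2-fold.
Codon 8 GUC (Val): third position 4-fold.
Four-fold degenerate third positions: 4.

4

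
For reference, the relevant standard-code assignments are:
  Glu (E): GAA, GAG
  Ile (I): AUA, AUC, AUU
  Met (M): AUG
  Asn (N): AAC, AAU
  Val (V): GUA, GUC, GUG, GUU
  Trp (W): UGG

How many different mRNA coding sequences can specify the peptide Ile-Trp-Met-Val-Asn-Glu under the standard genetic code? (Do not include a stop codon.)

48

Ile: 3 codons.
Trp: 1 codon.
Met: 1 codon.
Val: 4 codons.
Asn: 2 codons.
Glu: 2 codons.
3 × 1 × 1 × 4 × 2 × 2 = 48.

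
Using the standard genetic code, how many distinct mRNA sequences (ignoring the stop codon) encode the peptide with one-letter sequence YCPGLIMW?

1152

Tyr: 2 codons.
Cys: 2 codons.
Pro: 4 codons.
Gly: 4 codons.
Leu: 6 codons.
Ile: 3 codons.
Met: 1 codon.
Trp: 1 codon.
2 × 2 × 4 × 4 × 6 × 3 × 1 × 1 = 1152.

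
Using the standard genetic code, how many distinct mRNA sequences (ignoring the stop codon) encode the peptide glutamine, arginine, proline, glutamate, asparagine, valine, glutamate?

Gln: 2 codons.
Arg: 6 codons.
Pro: 4 codons.
Glu: 2 codons.
Asn: 2 codons.
Val: 4 codons.
Glu: 2 codons.
2 × 6 × 4 × 2 × 2 × 4 × 2 = 1536.

1536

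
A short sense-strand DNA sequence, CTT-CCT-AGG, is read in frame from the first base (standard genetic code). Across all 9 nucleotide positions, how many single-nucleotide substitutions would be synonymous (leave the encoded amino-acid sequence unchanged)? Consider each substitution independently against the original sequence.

Codon 1 (CTT, Leu): 3 synonymous substitutions.
Codon 2 (CCT, Pro): 3 synonymous substitutions.
Codon 3 (AGG, Arg): 2 synonymous substitutions.
Total: 3 + 3 + 2 = 8.

8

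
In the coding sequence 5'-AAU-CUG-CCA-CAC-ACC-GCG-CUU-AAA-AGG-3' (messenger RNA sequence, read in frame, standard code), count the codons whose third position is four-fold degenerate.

Codon 1 AAU (Asn): third position 2-fold.
Codon 2 CUG (Leu): third position 4-fold.
Codon 3 CCA (Pro): third position 4-fold.
Codon 4 CAC (His): third position 2-fold.
Codon 5 ACC (Thr): third position 4-fold.
Codon 6 GCG (Ala): third position 4-fold.
Codon 7 CUU (Leu): third position 4-fold.
Codon 8 AAA (Lys): third position 2-fold.
Codon 9 AGG (Arg): third position 2-fold.
Four-fold degenerate third positions: 5.

5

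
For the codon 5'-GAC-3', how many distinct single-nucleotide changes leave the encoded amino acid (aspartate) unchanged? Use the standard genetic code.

1

Position 1: none → 0 synonymous.
Position 2: none → 0 synonymous.
Position 3: GAU → 1 synonymous.
Total: 0 + 0 + 1 = 1.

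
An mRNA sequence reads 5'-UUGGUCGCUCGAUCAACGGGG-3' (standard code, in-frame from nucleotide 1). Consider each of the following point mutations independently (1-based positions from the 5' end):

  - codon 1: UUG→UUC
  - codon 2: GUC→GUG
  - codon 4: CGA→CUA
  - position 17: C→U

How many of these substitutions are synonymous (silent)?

1

Codon 1: UUG (Leu) → UUC (Phe) — missense.
Codon 2: GUC (Val) → GUG (Val) — synonymous.
Codon 4: CGA (Arg) → CUA (Leu) — missense.
Codon 6: ACG (Thr) → AUG (Met) — missense.
Synonymous: 1 of 4.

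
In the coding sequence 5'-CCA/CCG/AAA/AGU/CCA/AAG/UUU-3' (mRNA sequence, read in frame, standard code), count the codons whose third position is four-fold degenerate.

3

Codon 1 CCA (Pro): third position 4-fold.
Codon 2 CCG (Pro): third position 4-fold.
Codon 3 AAA (Lys): third position 2-fold.
Codon 4 AGU (Ser): third position 2-fold.
Codon 5 CCA (Pro): third position 4-fold.
Codon 6 AAG (Lys): third position 2-fold.
Codon 7 UUU (Phe): third position 2-fold.
Four-fold degenerate third positions: 3.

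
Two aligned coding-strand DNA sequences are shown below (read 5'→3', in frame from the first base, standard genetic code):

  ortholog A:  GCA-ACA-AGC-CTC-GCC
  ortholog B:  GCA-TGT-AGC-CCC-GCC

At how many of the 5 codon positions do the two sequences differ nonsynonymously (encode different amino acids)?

Codon 1: GCA Ala / GCA Ala — identical.
Codon 2: ACA Thr / TGT Cys — nonsynonymous.
Codon 3: AGC Ser / AGC Ser — identical.
Codon 4: CTC Leu / CCC Pro — nonsynonymous.
Codon 5: GCC Ala / GCC Ala — identical.
Nonsynonymous differences: 2.

2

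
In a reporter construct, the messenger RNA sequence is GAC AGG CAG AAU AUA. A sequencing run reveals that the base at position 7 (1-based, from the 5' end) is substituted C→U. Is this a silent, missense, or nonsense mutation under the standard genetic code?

nonsense

Position 7 falls in codon 3: CAG → Gln.
After the substitution the codon is UAG → Stop.
The new codon is a stop codon, so this is a nonsense mutation.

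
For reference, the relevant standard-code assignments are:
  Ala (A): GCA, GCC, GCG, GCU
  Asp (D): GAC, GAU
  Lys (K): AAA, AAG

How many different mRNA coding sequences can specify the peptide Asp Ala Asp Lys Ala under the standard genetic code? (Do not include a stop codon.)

128

Asp: 2 codons.
Ala: 4 codons.
Asp: 2 codons.
Lys: 2 codons.
Ala: 4 codons.
2 × 4 × 2 × 2 × 4 = 128.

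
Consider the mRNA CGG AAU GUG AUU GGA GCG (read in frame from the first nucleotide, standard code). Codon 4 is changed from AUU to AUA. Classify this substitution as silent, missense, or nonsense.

silent

Position 12 falls in codon 4: AUU → Ile.
After the substitution the codon is AUA → Ile.
Both encode Ile, so the change is synonymous.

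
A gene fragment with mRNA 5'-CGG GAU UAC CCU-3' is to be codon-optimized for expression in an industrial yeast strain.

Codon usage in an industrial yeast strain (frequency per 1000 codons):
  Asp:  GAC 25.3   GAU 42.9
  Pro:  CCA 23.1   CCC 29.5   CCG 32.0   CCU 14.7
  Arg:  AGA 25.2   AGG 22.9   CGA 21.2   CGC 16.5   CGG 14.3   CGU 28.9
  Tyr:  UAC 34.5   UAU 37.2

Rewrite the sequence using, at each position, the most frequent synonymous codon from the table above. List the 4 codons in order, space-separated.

Codon 1 (Arg): best is CGU at 28.9.
Codon 2 (Asp): best is GAU at 42.9.
Codon 3 (Tyr): best is UAU at 37.2.
Codon 4 (Pro): best is CCG at 32.0.

CGU GAU UAU CCG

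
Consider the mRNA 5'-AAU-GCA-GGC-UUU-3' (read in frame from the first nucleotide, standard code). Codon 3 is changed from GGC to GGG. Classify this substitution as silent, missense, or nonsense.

silent

Position 9 falls in codon 3: GGC → Gly.
After the substitution the codon is GGG → Gly.
Both encode Gly, so the change is synonymous.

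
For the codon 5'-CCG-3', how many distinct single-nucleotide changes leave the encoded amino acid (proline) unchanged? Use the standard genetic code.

Position 1: none → 0 synonymous.
Position 2: none → 0 synonymous.
Position 3: CCT, CCC, CCA → 3 synonymous.
Total: 0 + 0 + 3 = 3.

3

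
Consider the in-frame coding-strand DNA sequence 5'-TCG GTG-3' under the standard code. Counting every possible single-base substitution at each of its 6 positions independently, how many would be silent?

6

Codon 1 (TCG, Ser): 3 synonymous substitutions.
Codon 2 (GTG, Val): 3 synonymous substitutions.
Total: 3 + 3 = 6.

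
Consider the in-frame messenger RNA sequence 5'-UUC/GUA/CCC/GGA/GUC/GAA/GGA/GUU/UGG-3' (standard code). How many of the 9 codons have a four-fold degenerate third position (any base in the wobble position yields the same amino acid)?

6

Codon 1 UUC (Phe): third position 2-fold.
Codon 2 GUA (Val): third position 4-fold.
Codon 3 CCC (Pro): third position 4-fold.
Codon 4 GGA (Gly): third position 4-fold.
Codon 5 GUC (Val): third position 4-fold.
Codon 6 GAA (Glu): third position 2-fold.
Codon 7 GGA (Gly): third position 4-fold.
Codon 8 GUU (Val): third position 4-fold.
Codon 9 UGG (Trp): third position 1-fold.
Four-fold degenerate third positions: 6.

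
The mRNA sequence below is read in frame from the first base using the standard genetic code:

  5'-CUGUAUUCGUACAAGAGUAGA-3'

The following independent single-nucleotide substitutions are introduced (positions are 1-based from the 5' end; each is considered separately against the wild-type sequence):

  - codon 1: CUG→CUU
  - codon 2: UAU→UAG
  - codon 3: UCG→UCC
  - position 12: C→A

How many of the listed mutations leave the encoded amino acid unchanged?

Codon 1: CUG (Leu) → CUU (Leu) — synonymous.
Codon 2: UAU (Tyr) → UAG (Stop) — nonsense.
Codon 3: UCG (Ser) → UCC (Ser) — synonymous.
Codon 4: UAC (Tyr) → UAA (Stop) — nonsense.
Synonymous: 2 of 4.

2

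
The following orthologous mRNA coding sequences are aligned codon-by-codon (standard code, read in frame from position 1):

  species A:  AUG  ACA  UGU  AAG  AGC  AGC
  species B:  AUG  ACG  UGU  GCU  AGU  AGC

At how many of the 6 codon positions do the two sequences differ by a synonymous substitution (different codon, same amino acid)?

2

Codon 1: AUG Met / AUG Met — identical.
Codon 2: ACA Thr / ACG Thr — synonymous.
Codon 3: UGU Cys / UGU Cys — identical.
Codon 4: AAG Lys / GCU Ala — nonsynonymous.
Codon 5: AGC Ser / AGU Ser — synonymous.
Codon 6: AGC Ser / AGC Ser — identical.
Synonymous differences: 2.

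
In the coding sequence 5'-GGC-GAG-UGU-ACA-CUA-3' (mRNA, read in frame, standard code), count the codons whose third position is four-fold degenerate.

3

Codon 1 GGC (Gly): third position 4-fold.
Codon 2 GAG (Glu): third position 2-fold.
Codon 3 UGU (Cys): third position 2-fold.
Codon 4 ACA (Thr): third position 4-fold.
Codon 5 CUA (Leu): third position 4-fold.
Four-fold degenerate third positions: 3.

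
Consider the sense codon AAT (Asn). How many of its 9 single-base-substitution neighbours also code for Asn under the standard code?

1

Position 1: none → 0 synonymous.
Position 2: none → 0 synonymous.
Position 3: AAC → 1 synonymous.
Total: 0 + 0 + 1 = 1.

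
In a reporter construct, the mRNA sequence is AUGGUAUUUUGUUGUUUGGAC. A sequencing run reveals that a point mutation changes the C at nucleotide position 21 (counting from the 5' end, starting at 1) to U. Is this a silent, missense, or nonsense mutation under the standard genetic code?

silent

Position 21 falls in codon 7: GAC → Asp.
After the substitution the codon is GAU → Asp.
Both encode Asp, so the change is synonymous.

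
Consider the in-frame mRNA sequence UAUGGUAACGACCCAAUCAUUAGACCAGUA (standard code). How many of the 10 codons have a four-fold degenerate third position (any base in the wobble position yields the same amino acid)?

4

Codon 1 UAU (Tyr): third position 2-fold.
Codon 2 GGU (Gly): third position 4-fold.
Codon 3 AAC (Asn): third position 2-fold.
Codon 4 GAC (Asp): third position 2-fold.
Codon 5 CCA (Pro): third position 4-fold.
Codon 6 AUC (Ile): third position 3-fold.
Codon 7 AUU (Ile): third position 3-fold.
Codon 8 AGA (Arg): third position 2-fold.
Codon 9 CCA (Pro): third position 4-fold.
Codon 10 GUA (Val): third position 4-fold.
Four-fold degenerate third positions: 4.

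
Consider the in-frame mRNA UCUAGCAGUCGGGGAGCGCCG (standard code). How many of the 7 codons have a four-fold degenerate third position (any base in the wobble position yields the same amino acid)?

Codon 1 UCU (Ser): third position 4-fold.
Codon 2 AGC (Ser): third position 2-fold.
Codon 3 AGU (Ser): third position 2-fold.
Codon 4 CGG (Arg): third position 4-fold.
Codon 5 GGA (Gly): third position 4-fold.
Codon 6 GCG (Ala): third position 4-fold.
Codon 7 CCG (Pro): third position 4-fold.
Four-fold degenerate third positions: 5.

5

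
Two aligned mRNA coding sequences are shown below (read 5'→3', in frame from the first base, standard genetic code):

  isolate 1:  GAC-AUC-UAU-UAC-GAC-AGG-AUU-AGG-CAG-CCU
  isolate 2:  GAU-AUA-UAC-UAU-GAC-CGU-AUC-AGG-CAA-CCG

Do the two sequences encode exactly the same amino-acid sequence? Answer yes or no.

yes

Codon 1: GAC Asp / GAU Asp — synonymous.
Codon 2: AUC Ile / AUA Ile — synonymous.
Codon 3: UAU Tyr / UAC Tyr — synonymous.
Codon 4: UAC Tyr / UAU Tyr — synonymous.
Codon 5: GAC Asp / GAC Asp — identical.
Codon 6: AGG Arg / CGU Arg — synonymous.
Codon 7: AUU Ile / AUC Ile — synonymous.
Codon 8: AGG Arg / AGG Arg — identical.
Codon 9: CAG Gln / CAA Gln — synonymous.
Codon 10: CCU Pro / CCG Pro — synonymous.
Nonsynonymous differences: 0 → same protein.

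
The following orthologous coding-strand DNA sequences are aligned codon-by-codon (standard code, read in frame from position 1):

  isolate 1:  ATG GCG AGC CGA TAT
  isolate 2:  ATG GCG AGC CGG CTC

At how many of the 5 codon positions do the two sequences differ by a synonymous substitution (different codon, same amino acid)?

Codon 1: ATG Met / ATG Met — identical.
Codon 2: GCG Ala / GCG Ala — identical.
Codon 3: AGC Ser / AGC Ser — identical.
Codon 4: CGA Arg / CGG Arg — synonymous.
Codon 5: TAT Tyr / CTC Leu — nonsynonymous.
Synonymous differences: 1.

1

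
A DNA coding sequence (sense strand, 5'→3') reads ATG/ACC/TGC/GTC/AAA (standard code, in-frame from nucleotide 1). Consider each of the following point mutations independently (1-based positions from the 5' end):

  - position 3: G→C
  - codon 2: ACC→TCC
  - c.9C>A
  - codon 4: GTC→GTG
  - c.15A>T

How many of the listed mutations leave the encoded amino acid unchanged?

1

Codon 1: ATG (Met) → ATC (Ile) — missense.
Codon 2: ACC (Thr) → TCC (Ser) — missense.
Codon 3: TGC (Cys) → TGA (Stop) — nonsense.
Codon 4: GTC (Val) → GTG (Val) — synonymous.
Codon 5: AAA (Lys) → AAT (Asn) — missense.
Synonymous: 1 of 5.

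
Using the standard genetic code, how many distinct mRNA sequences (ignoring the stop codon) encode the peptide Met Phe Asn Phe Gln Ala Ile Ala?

768

Met: 1 codon.
Phe: 2 codons.
Asn: 2 codons.
Phe: 2 codons.
Gln: 2 codons.
Ala: 4 codons.
Ile: 3 codons.
Ala: 4 codons.
1 × 2 × 2 × 2 × 2 × 4 × 3 × 4 = 768.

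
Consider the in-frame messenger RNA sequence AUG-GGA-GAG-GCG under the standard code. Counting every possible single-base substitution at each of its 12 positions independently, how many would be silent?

Codon 1 (AUG, Met): 0 synonymous substitutions.
Codon 2 (GGA, Gly): 3 synonymous substitutions.
Codon 3 (GAG, Glu): 1 synonymous substitution.
Codon 4 (GCG, Ala): 3 synonymous substitutions.
Total: 0 + 3 + 1 + 3 = 7.

7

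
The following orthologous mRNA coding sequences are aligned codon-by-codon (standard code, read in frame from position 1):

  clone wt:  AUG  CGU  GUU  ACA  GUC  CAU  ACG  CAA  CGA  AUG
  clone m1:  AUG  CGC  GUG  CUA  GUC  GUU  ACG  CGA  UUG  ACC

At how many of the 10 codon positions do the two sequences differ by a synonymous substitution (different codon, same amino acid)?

2

Codon 1: AUG Met / AUG Met — identical.
Codon 2: CGU Arg / CGC Arg — synonymous.
Codon 3: GUU Val / GUG Val — synonymous.
Codon 4: ACA Thr / CUA Leu — nonsynonymous.
Codon 5: GUC Val / GUC Val — identical.
Codon 6: CAU His / GUU Val — nonsynonymous.
Codon 7: ACG Thr / ACG Thr — identical.
Codon 8: CAA Gln / CGA Arg — nonsynonymous.
Codon 9: CGA Arg / UUG Leu — nonsynonymous.
Codon 10: AUG Met / ACC Thr — nonsynonymous.
Synonymous differences: 2.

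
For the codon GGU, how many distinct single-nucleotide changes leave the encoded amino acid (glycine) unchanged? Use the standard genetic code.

Position 1: none → 0 synonymous.
Position 2: none → 0 synonymous.
Position 3: GGC, GGA, GGG → 3 synonymous.
Total: 0 + 0 + 3 = 3.

3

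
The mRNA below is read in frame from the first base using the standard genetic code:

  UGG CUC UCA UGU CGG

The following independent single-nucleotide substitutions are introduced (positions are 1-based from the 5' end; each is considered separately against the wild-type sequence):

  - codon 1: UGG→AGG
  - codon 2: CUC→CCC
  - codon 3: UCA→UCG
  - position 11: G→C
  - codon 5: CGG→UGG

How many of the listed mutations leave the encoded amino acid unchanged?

1

Codon 1: UGG (Trp) → AGG (Arg) — missense.
Codon 2: CUC (Leu) → CCC (Pro) — missense.
Codon 3: UCA (Ser) → UCG (Ser) — synonymous.
Codon 4: UGU (Cys) → UCU (Ser) — missense.
Codon 5: CGG (Arg) → UGG (Trp) — missense.
Synonymous: 1 of 5.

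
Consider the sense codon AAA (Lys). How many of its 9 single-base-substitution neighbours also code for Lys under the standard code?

Position 1: none → 0 synonymous.
Position 2: none → 0 synonymous.
Position 3: AAG → 1 synonymous.
Total: 0 + 0 + 1 = 1.

1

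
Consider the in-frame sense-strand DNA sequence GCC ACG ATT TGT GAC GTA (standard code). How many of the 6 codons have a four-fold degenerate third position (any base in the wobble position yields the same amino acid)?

3

Codon 1 GCC (Ala): third position 4-fold.
Codon 2 ACG (Thr): third position 4-fold.
Codon 3 ATT (Ile): third position 3-fold.
Codon 4 TGT (Cys): third position 2-fold.
Codon 5 GAC (Asp): third position 2-fold.
Codon 6 GTA (Val): third position 4-fold.
Four-fold degenerate third positions: 3.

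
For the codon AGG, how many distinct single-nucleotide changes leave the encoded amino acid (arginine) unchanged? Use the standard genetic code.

Position 1: CGG → 1 synonymous.
Position 2: none → 0 synonymous.
Position 3: AGA → 1 synonymous.
Total: 1 + 0 + 1 = 2.

2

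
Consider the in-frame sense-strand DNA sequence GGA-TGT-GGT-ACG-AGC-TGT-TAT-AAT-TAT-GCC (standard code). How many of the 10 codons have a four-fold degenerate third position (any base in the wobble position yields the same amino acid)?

4

Codon 1 GGA (Gly): third position 4-fold.
Codon 2 TGT (Cys): third position 2-fold.
Codon 3 GGT (Gly): third position 4-fold.
Codon 4 ACG (Thr): third position 4-fold.
Codon 5 AGC (Ser): third position 2-fold.
Codon 6 TGT (Cys): third position 2-fold.
Codon 7 TAT (Tyr): third position 2-fold.
Codon 8 AAT (Asn): third position 2-fold.
Codon 9 TAT (Tyr): third position 2-fold.
Codon 10 GCC (Ala): third position 4-fold.
Four-fold degenerate third positions: 4.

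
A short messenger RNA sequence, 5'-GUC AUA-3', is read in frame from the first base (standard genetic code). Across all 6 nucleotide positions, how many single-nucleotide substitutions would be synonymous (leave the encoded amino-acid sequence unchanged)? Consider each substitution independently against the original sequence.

Codon 1 (GUC, Val): 3 synonymous substitutions.
Codon 2 (AUA, Ile): 2 synonymous substitutions.
Total: 3 + 2 = 5.

5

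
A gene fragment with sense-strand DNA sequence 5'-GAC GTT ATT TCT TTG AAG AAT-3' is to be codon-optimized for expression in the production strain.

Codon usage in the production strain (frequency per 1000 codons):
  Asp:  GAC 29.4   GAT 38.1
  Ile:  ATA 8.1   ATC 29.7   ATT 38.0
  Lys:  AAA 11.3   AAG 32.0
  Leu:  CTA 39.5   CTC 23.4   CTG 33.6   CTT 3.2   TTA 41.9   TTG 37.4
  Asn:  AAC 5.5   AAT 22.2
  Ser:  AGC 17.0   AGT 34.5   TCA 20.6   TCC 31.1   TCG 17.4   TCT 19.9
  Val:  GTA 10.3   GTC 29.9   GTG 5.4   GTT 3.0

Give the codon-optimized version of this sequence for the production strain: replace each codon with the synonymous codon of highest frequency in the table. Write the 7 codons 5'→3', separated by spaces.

Codon 1 (Asp): best is GAT at 38.1.
Codon 2 (Val): best is GTC at 29.9.
Codon 3 (Ile): best is ATT at 38.0.
Codon 4 (Ser): best is AGT at 34.5.
Codon 5 (Leu): best is TTA at 41.9.
Codon 6 (Lys): best is AAG at 32.0.
Codon 7 (Asn): best is AAT at 22.2.

GAT GTC ATT AGT TTA AAG AAT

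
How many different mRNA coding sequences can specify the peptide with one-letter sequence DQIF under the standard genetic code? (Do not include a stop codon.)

24

Asp: 2 codons.
Gln: 2 codons.
Ile: 3 codons.
Phe: 2 codons.
2 × 2 × 3 × 2 = 24.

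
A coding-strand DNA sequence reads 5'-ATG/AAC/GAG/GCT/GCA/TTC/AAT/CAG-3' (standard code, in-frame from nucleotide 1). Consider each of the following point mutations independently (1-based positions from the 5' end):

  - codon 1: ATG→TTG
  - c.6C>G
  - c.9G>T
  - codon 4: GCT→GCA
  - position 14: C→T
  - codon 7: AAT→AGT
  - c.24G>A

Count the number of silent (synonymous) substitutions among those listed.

Codon 1: ATG (Met) → TTG (Leu) — missense.
Codon 2: AAC (Asn) → AAG (Lys) — missense.
Codon 3: GAG (Glu) → GAT (Asp) — missense.
Codon 4: GCT (Ala) → GCA (Ala) — synonymous.
Codon 5: GCA (Ala) → GTA (Val) — missense.
Codon 7: AAT (Asn) → AGT (Ser) — missense.
Codon 8: CAG (Gln) → CAA (Gln) — synonymous.
Synonymous: 2 of 7.

2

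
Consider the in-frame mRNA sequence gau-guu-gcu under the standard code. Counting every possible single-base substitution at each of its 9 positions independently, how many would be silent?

7

Codon 1 (GAU, Asp): 1 synonymous substitution.
Codon 2 (GUU, Val): 3 synonymous substitutions.
Codon 3 (GCU, Ala): 3 synonymous substitutions.
Total: 1 + 3 + 3 = 7.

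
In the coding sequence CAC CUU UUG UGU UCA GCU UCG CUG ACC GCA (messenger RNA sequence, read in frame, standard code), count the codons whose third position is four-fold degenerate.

7

Codon 1 CAC (His): third position 2-fold.
Codon 2 CUU (Leu): third position 4-fold.
Codon 3 UUG (Leu): third position 2-fold.
Codon 4 UGU (Cys): third position 2-fold.
Codon 5 UCA (Ser): third position 4-fold.
Codon 6 GCU (Ala): third position 4-fold.
Codon 7 UCG (Ser): third position 4-fold.
Codon 8 CUG (Leu): third position 4-fold.
Codon 9 ACC (Thr): third position 4-fold.
Codon 10 GCA (Ala): third position 4-fold.
Four-fold degenerate third positions: 7.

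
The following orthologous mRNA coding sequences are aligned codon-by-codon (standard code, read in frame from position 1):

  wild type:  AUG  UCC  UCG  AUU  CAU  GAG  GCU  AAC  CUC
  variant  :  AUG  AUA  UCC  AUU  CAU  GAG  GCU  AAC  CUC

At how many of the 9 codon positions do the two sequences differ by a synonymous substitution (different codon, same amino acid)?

1

Codon 1: AUG Met / AUG Met — identical.
Codon 2: UCC Ser / AUA Ile — nonsynonymous.
Codon 3: UCG Ser / UCC Ser — synonymous.
Codon 4: AUU Ile / AUU Ile — identical.
Codon 5: CAU His / CAU His — identical.
Codon 6: GAG Glu / GAG Glu — identical.
Codon 7: GCU Ala / GCU Ala — identical.
Codon 8: AAC Asn / AAC Asn — identical.
Codon 9: CUC Leu / CUC Leu — identical.
Synonymous differences: 1.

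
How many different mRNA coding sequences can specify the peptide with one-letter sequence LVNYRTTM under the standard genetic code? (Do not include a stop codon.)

9216

Leu: 6 codons.
Val: 4 codons.
Asn: 2 codons.
Tyr: 2 codons.
Arg: 6 codons.
Thr: 4 codons.
Thr: 4 codons.
Met: 1 codon.
6 × 4 × 2 × 2 × 6 × 4 × 4 × 1 = 9216.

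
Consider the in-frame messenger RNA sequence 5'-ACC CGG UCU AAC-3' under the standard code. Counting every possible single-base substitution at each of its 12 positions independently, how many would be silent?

11

Codon 1 (ACC, Thr): 3 synonymous substitutions.
Codon 2 (CGG, Arg): 4 synonymous substitutions.
Codon 3 (UCU, Ser): 3 synonymous substitutions.
Codon 4 (AAC, Asn): 1 synonymous substitution.
Total: 3 + 4 + 3 + 1 = 11.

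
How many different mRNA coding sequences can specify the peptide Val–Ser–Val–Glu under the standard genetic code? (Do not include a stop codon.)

Val: 4 codons.
Ser: 6 codons.
Val: 4 codons.
Glu: 2 codons.
4 × 6 × 4 × 2 = 192.

192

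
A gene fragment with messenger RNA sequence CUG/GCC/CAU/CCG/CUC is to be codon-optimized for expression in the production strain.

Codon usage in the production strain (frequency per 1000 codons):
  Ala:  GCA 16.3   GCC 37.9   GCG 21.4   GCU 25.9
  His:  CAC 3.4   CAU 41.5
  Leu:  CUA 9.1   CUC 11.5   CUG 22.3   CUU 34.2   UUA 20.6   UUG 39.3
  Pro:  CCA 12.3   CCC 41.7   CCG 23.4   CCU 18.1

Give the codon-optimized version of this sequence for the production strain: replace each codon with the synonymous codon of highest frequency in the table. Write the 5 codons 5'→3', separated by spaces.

UUG GCC CAU CCC UUG

Codon 1 (Leu): best is UUG at 39.3.
Codon 2 (Ala): best is GCC at 37.9.
Codon 3 (His): best is CAU at 41.5.
Codon 4 (Pro): best is CCC at 41.7.
Codon 5 (Leu): best is UUG at 39.3.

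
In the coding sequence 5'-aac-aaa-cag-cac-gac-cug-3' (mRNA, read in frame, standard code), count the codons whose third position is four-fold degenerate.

1

Codon 1 AAC (Asn): third position 2-fold.
Codon 2 AAA (Lys): third position 2-fold.
Codon 3 CAG (Gln): third position 2-fold.
Codon 4 CAC (His): third position 2-fold.
Codon 5 GAC (Asp): third position 2-fold.
Codon 6 CUG (Leu): third position 4-fold.
Four-fold degenerate third positions: 1.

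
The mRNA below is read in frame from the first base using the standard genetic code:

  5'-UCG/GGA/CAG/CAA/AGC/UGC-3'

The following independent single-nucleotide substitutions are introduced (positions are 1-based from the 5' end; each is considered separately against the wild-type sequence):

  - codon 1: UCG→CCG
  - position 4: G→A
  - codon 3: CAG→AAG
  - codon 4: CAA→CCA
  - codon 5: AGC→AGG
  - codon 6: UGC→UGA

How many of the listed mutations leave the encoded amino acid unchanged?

Codon 1: UCG (Ser) → CCG (Pro) — missense.
Codon 2: GGA (Gly) → AGA (Arg) — missense.
Codon 3: CAG (Gln) → AAG (Lys) — missense.
Codon 4: CAA (Gln) → CCA (Pro) — missense.
Codon 5: AGC (Ser) → AGG (Arg) — missense.
Codon 6: UGC (Cys) → UGA (Stop) — nonsense.
Synonymous: 0 of 6.

0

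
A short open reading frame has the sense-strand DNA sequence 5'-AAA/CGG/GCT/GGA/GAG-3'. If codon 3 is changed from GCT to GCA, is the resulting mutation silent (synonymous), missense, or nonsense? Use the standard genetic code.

silent

Position 9 falls in codon 3: GCT → Ala.
After the substitution the codon is GCA → Ala.
Both encode Ala, so the change is synonymous.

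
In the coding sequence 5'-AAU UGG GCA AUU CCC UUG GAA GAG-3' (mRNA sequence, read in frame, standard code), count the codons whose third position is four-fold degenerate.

Codon 1 AAU (Asn): third position 2-fold.
Codon 2 UGG (Trp): third position 1-fold.
Codon 3 GCA (Ala): third position 4-fold.
Codon 4 AUU (Ile): third position 3-fold.
Codon 5 CCC (Pro): third position 4-fold.
Codon 6 UUG (Leu): third position 2-fold.
Codon 7 GAA (Glu): third position 2-fold.
Codon 8 GAG (Glu): third position 2-fold.
Four-fold degenerate third positions: 2.

2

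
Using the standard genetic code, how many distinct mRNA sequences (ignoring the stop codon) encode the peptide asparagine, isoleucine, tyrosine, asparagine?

Asn: 2 codons.
Ile: 3 codons.
Tyr: 2 codons.
Asn: 2 codons.
2 × 3 × 2 × 2 = 24.

24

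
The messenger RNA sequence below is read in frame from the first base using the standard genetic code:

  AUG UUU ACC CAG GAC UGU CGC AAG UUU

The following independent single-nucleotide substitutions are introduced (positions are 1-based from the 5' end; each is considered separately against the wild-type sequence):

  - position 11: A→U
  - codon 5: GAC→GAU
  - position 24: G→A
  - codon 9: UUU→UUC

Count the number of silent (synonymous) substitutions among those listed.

3

Codon 4: CAG (Gln) → CUG (Leu) — missense.
Codon 5: GAC (Asp) → GAU (Asp) — synonymous.
Codon 8: AAG (Lys) → AAA (Lys) — synonymous.
Codon 9: UUU (Phe) → UUC (Phe) — synonymous.
Synonymous: 3 of 4.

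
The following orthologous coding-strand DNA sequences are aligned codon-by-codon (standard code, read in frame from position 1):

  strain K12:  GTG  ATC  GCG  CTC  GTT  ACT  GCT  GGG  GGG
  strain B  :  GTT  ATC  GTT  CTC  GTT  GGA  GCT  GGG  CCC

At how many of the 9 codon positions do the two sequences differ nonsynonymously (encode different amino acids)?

3

Codon 1: GTG Val / GTT Val — synonymous.
Codon 2: ATC Ile / ATC Ile — identical.
Codon 3: GCG Ala / GTT Val — nonsynonymous.
Codon 4: CTC Leu / CTC Leu — identical.
Codon 5: GTT Val / GTT Val — identical.
Codon 6: ACT Thr / GGA Gly — nonsynonymous.
Codon 7: GCT Ala / GCT Ala — identical.
Codon 8: GGG Gly / GGG Gly — identical.
Codon 9: GGG Gly / CCC Pro — nonsynonymous.
Nonsynonymous differences: 3.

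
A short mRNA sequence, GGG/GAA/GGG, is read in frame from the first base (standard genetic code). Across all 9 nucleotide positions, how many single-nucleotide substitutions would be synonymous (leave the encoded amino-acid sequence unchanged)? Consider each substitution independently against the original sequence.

Codon 1 (GGG, Gly): 3 synonymous substitutions.
Codon 2 (GAA, Glu): 1 synonymous substitution.
Codon 3 (GGG, Gly): 3 synonymous substitutions.
Total: 3 + 1 + 3 = 7.

7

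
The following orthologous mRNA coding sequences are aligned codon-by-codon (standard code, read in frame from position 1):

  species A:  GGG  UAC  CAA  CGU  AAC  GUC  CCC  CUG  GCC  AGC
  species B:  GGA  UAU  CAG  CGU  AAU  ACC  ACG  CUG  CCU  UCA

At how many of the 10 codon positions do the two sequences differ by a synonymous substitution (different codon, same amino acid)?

Codon 1: GGG Gly / GGA Gly — synonymous.
Codon 2: UAC Tyr / UAU Tyr — synonymous.
Codon 3: CAA Gln / CAG Gln — synonymous.
Codon 4: CGU Arg / CGU Arg — identical.
Codon 5: AAC Asn / AAU Asn — synonymous.
Codon 6: GUC Val / ACC Thr — nonsynonymous.
Codon 7: CCC Pro / ACG Thr — nonsynonymous.
Codon 8: CUG Leu / CUG Leu — identical.
Codon 9: GCC Ala / CCU Pro — nonsynonymous.
Codon 10: AGC Ser / UCA Ser — synonymous.
Synonymous differences: 5.

5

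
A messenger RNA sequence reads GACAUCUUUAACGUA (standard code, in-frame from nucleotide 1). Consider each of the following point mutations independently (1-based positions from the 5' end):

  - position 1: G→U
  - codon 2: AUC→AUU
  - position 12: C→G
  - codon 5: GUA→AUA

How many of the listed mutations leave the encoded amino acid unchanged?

1

Codon 1: GAC (Asp) → UAC (Tyr) — missense.
Codon 2: AUC (Ile) → AUU (Ile) — synonymous.
Codon 4: AAC (Asn) → AAG (Lys) — missense.
Codon 5: GUA (Val) → AUA (Ile) — missense.
Synonymous: 1 of 4.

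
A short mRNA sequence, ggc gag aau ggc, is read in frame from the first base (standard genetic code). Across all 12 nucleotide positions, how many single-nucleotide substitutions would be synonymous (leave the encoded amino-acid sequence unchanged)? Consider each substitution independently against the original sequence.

8

Codon 1 (GGC, Gly): 3 synonymous substitutions.
Codon 2 (GAG, Glu): 1 synonymous substitution.
Codon 3 (AAU, Asn): 1 synonymous substitution.
Codon 4 (GGC, Gly): 3 synonymous substitutions.
Total: 3 + 1 + 1 + 3 = 8.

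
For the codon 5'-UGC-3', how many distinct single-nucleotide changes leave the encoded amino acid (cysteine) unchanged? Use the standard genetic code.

Position 1: none → 0 synonymous.
Position 2: none → 0 synonymous.
Position 3: UGU → 1 synonymous.
Total: 0 + 0 + 1 = 1.

1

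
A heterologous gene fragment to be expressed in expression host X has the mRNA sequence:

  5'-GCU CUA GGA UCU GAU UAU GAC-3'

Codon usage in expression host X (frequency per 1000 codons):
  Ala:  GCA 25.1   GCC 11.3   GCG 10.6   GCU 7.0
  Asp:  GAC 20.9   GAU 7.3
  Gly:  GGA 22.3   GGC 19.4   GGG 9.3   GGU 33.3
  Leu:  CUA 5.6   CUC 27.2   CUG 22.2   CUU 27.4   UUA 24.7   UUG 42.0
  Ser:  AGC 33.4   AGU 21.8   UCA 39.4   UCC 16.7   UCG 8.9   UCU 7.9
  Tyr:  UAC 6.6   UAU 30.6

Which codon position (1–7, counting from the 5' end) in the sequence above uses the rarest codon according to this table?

Codon 1 GCU (Ala): 7.0 per 1000.
Codon 2 CUA (Leu): 5.6 per 1000.
Codon 3 GGA (Gly): 22.3 per 1000.
Codon 4 UCU (Ser): 7.9 per 1000.
Codon 5 GAU (Asp): 7.3 per 1000.
Codon 6 UAU (Tyr): 30.6 per 1000.
Codon 7 GAC (Asp): 20.9 per 1000.
Lowest frequency is 5.6 at codon 2.

2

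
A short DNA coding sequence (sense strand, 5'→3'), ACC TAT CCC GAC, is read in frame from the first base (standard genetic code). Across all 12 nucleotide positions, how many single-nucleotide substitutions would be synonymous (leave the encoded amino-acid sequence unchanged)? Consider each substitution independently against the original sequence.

8

Codon 1 (ACC, Thr): 3 synonymous substitutions.
Codon 2 (TAT, Tyr): 1 synonymous substitution.
Codon 3 (CCC, Pro): 3 synonymous substitutions.
Codon 4 (GAC, Asp): 1 synonymous substitution.
Total: 3 + 1 + 3 + 1 = 8.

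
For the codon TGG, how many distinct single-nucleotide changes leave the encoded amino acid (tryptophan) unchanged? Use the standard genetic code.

Position 1: none → 0 synonymous.
Position 2: none → 0 synonymous.
Position 3: none → 0 synonymous.
Total: 0 + 0 + 0 = 0.

0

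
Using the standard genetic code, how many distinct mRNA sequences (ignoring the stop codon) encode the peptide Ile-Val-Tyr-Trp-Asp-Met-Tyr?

Ile: 3 codons.
Val: 4 codons.
Tyr: 2 codons.
Trp: 1 codon.
Asp: 2 codons.
Met: 1 codon.
Tyr: 2 codons.
3 × 4 × 2 × 1 × 2 × 1 × 2 = 96.

96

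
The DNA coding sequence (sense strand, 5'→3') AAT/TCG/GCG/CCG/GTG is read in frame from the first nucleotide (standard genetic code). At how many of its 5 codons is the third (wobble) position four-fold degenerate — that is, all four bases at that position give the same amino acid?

4

Codon 1 AAT (Asn): third position 2-fold.
Codon 2 TCG (Ser): third position 4-fold.
Codon 3 GCG (Ala): third position 4-fold.
Codon 4 CCG (Pro): third position 4-fold.
Codon 5 GTG (Val): third position 4-fold.
Four-fold degenerate third positions: 4.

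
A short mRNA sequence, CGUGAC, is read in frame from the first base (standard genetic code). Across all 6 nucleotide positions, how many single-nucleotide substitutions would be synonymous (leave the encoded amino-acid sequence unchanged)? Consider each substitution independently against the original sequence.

Codon 1 (CGU, Arg): 3 synonymous substitutions.
Codon 2 (GAC, Asp): 1 synonymous substitution.
Total: 3 + 1 = 4.

4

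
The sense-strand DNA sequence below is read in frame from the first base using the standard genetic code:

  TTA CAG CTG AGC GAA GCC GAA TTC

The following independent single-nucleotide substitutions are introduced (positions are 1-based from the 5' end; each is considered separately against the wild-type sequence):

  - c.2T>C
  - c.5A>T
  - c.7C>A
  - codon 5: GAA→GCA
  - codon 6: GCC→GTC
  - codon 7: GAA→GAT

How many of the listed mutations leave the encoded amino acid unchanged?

0

Codon 1: TTA (Leu) → TCA (Ser) — missense.
Codon 2: CAG (Gln) → CTG (Leu) — missense.
Codon 3: CTG (Leu) → ATG (Met) — missense.
Codon 5: GAA (Glu) → GCA (Ala) — missense.
Codon 6: GCC (Ala) → GTC (Val) — missense.
Codon 7: GAA (Glu) → GAT (Asp) — missense.
Synonymous: 0 of 6.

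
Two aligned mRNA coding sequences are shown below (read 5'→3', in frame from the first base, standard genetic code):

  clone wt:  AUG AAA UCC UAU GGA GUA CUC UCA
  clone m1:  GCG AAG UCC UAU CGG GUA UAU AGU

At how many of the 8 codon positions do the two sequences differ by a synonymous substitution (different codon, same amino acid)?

2

Codon 1: AUG Met / GCG Ala — nonsynonymous.
Codon 2: AAA Lys / AAG Lys — synonymous.
Codon 3: UCC Ser / UCC Ser — identical.
Codon 4: UAU Tyr / UAU Tyr — identical.
Codon 5: GGA Gly / CGG Arg — nonsynonymous.
Codon 6: GUA Val / GUA Val — identical.
Codon 7: CUC Leu / UAU Tyr — nonsynonymous.
Codon 8: UCA Ser / AGU Ser — synonymous.
Synonymous differences: 2.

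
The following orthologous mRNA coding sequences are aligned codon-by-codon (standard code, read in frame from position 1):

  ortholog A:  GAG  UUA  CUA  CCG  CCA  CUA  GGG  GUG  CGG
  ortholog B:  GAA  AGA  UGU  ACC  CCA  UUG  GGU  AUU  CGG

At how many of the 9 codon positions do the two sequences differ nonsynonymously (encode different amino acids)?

Codon 1: GAG Glu / GAA Glu — synonymous.
Codon 2: UUA Leu / AGA Arg — nonsynonymous.
Codon 3: CUA Leu / UGU Cys — nonsynonymous.
Codon 4: CCG Pro / ACC Thr — nonsynonymous.
Codon 5: CCA Pro / CCA Pro — identical.
Codon 6: CUA Leu / UUG Leu — synonymous.
Codon 7: GGG Gly / GGU Gly — synonymous.
Codon 8: GUG Val / AUU Ile — nonsynonymous.
Codon 9: CGG Arg / CGG Arg — identical.
Nonsynonymous differences: 4.

4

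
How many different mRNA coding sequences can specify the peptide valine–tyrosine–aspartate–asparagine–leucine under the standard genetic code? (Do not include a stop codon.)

Val: 4 codons.
Tyr: 2 codons.
Asp: 2 codons.
Asn: 2 codons.
Leu: 6 codons.
4 × 2 × 2 × 2 × 6 = 192.

192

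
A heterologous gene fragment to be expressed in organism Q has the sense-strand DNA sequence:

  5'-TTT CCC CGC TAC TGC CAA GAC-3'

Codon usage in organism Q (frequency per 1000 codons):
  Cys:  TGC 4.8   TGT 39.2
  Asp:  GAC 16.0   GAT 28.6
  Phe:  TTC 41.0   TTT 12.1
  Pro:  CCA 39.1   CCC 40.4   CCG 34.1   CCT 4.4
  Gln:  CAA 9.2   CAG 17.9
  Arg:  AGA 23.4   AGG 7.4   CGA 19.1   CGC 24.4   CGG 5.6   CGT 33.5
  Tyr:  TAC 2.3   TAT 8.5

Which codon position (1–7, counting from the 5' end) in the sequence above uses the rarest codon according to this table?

4

Codon 1 TTT (Phe): 12.1 per 1000.
Codon 2 CCC (Pro): 40.4 per 1000.
Codon 3 CGC (Arg): 24.4 per 1000.
Codon 4 TAC (Tyr): 2.3 per 1000.
Codon 5 TGC (Cys): 4.8 per 1000.
Codon 6 CAA (Gln): 9.2 per 1000.
Codon 7 GAC (Asp): 16.0 per 1000.
Lowest frequency is 2.3 at codon 4.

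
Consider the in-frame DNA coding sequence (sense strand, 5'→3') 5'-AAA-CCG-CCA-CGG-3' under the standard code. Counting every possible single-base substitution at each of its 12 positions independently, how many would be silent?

11

Codon 1 (AAA, Lys): 1 synonymous substitution.
Codon 2 (CCG, Pro): 3 synonymous substitutions.
Codon 3 (CCA, Pro): 3 synonymous substitutions.
Codon 4 (CGG, Arg): 4 synonymous substitutions.
Total: 1 + 3 + 3 + 4 = 11.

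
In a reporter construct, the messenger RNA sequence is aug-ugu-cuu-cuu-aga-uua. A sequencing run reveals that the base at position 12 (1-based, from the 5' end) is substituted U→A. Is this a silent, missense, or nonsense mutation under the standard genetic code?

silent

Position 12 falls in codon 4: CUU → Leu.
After the substitution the codon is CUA → Leu.
Both encode Leu, so the change is synonymous.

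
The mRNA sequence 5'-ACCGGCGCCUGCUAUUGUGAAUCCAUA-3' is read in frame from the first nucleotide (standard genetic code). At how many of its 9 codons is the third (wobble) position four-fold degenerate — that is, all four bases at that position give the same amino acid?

Codon 1 ACC (Thr): third position 4-fold.
Codon 2 GGC (Gly): third position 4-fold.
Codon 3 GCC (Ala): third position 4-fold.
Codon 4 UGC (Cys): third position 2-fold.
Codon 5 UAU (Tyr): third position 2-fold.
Codon 6 UGU (Cys): third position 2-fold.
Codon 7 GAA (Glu): third position 2-fold.
Codon 8 UCC (Ser): third position 4-fold.
Codon 9 AUA (Ile): third position 3-fold.
Four-fold degenerate third positions: 4.

4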